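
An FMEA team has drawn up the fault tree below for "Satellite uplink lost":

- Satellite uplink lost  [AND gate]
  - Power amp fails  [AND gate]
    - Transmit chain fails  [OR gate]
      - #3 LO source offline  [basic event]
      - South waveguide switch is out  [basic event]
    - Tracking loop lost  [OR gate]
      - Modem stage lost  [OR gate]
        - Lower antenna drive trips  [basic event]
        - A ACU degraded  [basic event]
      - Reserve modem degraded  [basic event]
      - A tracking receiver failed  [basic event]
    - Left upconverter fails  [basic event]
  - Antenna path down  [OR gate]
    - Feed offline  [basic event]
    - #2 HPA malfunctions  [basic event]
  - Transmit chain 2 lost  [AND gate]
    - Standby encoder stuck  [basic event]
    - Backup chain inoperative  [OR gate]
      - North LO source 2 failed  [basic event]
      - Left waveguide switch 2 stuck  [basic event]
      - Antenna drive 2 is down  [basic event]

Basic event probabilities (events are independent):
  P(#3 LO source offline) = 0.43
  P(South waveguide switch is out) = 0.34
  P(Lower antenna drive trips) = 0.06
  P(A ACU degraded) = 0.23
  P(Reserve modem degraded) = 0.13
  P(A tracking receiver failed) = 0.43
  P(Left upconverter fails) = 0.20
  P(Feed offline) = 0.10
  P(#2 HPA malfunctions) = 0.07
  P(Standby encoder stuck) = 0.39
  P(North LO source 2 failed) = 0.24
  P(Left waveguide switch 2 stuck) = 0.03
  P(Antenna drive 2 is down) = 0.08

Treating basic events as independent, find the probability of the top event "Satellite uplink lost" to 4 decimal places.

P(Transmit chain fails) [OR] = 1 − (1−0.43) × (1−0.34) = 0.623800
P(Modem stage lost) [OR] = 1 − (1−0.06) × (1−0.23) = 0.276200
P(Tracking loop lost) [OR] = 1 − (1−0.276200) × (1−0.13) × (1−0.43) = 0.641068
P(Power amp fails) [AND] = 0.623800 × 0.641068 × 0.20 = 0.079980
P(Antenna path down) [OR] = 1 − (1−0.10) × (1−0.07) = 0.163000
P(Backup chain inoperative) [OR] = 1 − (1−0.24) × (1−0.03) × (1−0.08) = 0.321776
P(Transmit chain 2 lost) [AND] = 0.39 × 0.321776 = 0.125493
P(Satellite uplink lost) [AND] = 0.079980 × 0.163000 × 0.125493 = 0.001636
Rounded to 4 decimal places: P(Satellite uplink lost) ≈ 0.0016.

0.0016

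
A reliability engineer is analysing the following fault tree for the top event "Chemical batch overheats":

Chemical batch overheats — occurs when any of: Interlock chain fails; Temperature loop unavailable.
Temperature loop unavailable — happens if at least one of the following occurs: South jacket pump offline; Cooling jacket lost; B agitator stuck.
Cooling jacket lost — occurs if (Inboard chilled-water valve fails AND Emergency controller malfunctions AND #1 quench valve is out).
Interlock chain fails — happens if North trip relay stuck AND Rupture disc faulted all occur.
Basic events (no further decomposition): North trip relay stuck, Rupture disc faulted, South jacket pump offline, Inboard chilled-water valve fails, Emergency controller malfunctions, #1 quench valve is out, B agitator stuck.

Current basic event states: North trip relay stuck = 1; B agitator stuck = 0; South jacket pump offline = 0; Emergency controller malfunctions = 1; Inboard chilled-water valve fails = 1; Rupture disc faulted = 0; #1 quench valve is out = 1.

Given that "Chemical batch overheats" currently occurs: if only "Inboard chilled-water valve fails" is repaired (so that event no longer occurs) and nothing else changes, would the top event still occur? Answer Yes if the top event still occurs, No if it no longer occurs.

No

Counterfactual: set "Inboard chilled-water valve fails" to not occurred.
Interlock chain fails [AND]: North trip relay stuck=occurs, Rupture disc faulted=not → not all inputs occur → does not occur.
Cooling jacket lost [AND]: Inboard chilled-water valve fails=not, Emergency controller malfunctions=occurs, #1 quench valve is out=occurs → not all inputs occur → does not occur.
Temperature loop unavailable [OR]: South jacket pump offline=not, Cooling jacket lost=not, B agitator stuck=not → no input occurs → does not occur.
Chemical batch overheats [OR]: Interlock chain fails=not, Temperature loop unavailable=not → no input occurs → does not occur.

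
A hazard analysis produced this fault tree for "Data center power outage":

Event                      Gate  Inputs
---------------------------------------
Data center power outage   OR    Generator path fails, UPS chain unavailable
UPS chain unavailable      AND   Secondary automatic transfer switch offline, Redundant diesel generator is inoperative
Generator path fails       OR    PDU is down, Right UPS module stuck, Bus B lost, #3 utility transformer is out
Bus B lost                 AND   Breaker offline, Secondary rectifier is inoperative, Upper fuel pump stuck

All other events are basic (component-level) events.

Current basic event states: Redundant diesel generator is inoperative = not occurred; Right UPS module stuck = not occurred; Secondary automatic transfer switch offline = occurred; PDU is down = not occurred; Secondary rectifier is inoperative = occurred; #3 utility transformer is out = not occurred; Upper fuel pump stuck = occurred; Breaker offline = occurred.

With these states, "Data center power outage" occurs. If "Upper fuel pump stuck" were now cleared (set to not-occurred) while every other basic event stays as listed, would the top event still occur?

Counterfactual: set "Upper fuel pump stuck" to not occurred.
Bus B lost [AND]: Breaker offline=occurs, Secondary rectifier is inoperative=occurs, Upper fuel pump stuck=not → not all inputs occur → does not occur.
Generator path fails [OR]: PDU is down=not, Right UPS module stuck=not, Bus B lost=not, #3 utility transformer is out=not → no input occurs → does not occur.
UPS chain unavailable [AND]: Secondary automatic transfer switch offline=occurs, Redundant diesel generator is inoperative=not → not all inputs occur → does not occur.
Data center power outage [OR]: Generator path fails=not, UPS chain unavailable=not → no input occurs → does not occur.

No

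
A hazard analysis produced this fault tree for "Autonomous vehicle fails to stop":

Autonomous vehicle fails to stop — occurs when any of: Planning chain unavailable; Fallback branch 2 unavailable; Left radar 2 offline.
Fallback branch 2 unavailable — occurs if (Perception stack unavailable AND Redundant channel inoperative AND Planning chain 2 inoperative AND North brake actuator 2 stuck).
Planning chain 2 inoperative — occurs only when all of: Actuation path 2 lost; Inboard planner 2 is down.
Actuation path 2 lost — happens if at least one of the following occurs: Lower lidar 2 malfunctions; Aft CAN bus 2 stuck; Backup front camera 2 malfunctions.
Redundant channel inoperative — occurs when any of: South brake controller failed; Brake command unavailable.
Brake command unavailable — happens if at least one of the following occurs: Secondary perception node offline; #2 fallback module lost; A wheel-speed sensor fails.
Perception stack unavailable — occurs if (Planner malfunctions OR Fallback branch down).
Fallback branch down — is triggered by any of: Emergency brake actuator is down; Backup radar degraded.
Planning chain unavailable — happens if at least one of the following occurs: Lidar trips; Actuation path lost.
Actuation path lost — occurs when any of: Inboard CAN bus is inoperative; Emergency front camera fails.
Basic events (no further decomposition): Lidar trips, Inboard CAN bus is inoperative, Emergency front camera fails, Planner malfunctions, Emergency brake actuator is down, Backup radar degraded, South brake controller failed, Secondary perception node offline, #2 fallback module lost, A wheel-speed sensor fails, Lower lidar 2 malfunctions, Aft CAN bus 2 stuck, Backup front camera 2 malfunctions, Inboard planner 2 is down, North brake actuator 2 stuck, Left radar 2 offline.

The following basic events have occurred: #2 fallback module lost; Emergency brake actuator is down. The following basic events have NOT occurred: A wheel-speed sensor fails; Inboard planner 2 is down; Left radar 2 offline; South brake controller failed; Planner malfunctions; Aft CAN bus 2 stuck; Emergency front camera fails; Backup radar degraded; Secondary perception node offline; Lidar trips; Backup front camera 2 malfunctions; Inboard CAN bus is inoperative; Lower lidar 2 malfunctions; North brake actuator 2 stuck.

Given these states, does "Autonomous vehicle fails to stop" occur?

Actuation path lost [OR]: Inboard CAN bus is inoperative=not, Emergency front camera fails=not → no input occurs → does not occur.
Planning chain unavailable [OR]: Lidar trips=not, Actuation path lost=not → no input occurs → does not occur.
Fallback branch down [OR]: Emergency brake actuator is down=occurs, Backup radar degraded=not → at least one input occurs → occurs.
Perception stack unavailable [OR]: Planner malfunctions=not, Fallback branch down=occurs → at least one input occurs → occurs.
Brake command unavailable [OR]: Secondary perception node offline=not, #2 fallback module lost=occurs, A wheel-speed sensor fails=not → at least one input occurs → occurs.
Redundant channel inoperative [OR]: South brake controller failed=not, Brake command unavailable=occurs → at least one input occurs → occurs.
Actuation path 2 lost [OR]: Lower lidar 2 malfunctions=not, Aft CAN bus 2 stuck=not, Backup front camera 2 malfunctions=not → no input occurs → does not occur.
Planning chain 2 inoperative [AND]: Actuation path 2 lost=not, Inboard planner 2 is down=not → not all inputs occur → does not occur.
Fallback branch 2 unavailable [AND]: Perception stack unavailable=occurs, Redundant channel inoperative=occurs, Planning chain 2 inoperative=not, North brake actuator 2 stuck=not → not all inputs occur → does not occur.
Autonomous vehicle fails to stop [OR]: Planning chain unavailable=not, Fallback branch 2 unavailable=not, Left radar 2 offline=not → no input occurs → does not occur.

No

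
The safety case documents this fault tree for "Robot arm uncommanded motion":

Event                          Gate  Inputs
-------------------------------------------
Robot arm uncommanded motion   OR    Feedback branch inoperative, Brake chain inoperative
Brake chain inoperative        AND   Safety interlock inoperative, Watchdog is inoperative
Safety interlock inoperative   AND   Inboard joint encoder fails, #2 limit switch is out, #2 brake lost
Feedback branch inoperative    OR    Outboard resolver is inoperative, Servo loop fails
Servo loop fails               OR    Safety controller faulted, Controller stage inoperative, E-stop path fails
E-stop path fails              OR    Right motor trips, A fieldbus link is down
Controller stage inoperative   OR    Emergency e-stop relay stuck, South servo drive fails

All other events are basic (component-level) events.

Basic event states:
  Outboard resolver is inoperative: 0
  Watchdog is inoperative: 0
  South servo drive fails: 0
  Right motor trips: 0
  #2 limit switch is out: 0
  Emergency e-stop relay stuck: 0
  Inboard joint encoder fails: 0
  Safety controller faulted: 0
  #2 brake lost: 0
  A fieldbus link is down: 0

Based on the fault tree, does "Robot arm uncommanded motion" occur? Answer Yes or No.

No

Controller stage inoperative [OR]: Emergency e-stop relay stuck=not, South servo drive fails=not → no input occurs → does not occur.
E-stop path fails [OR]: Right motor trips=not, A fieldbus link is down=not → no input occurs → does not occur.
Servo loop fails [OR]: Safety controller faulted=not, Controller stage inoperative=not, E-stop path fails=not → no input occurs → does not occur.
Feedback branch inoperative [OR]: Outboard resolver is inoperative=not, Servo loop fails=not → no input occurs → does not occur.
Safety interlock inoperative [AND]: Inboard joint encoder fails=not, #2 limit switch is out=not, #2 brake lost=not → not all inputs occur → does not occur.
Brake chain inoperative [AND]: Safety interlock inoperative=not, Watchdog is inoperative=not → not all inputs occur → does not occur.
Robot arm uncommanded motion [OR]: Feedback branch inoperative=not, Brake chain inoperative=not → no input occurs → does not occur.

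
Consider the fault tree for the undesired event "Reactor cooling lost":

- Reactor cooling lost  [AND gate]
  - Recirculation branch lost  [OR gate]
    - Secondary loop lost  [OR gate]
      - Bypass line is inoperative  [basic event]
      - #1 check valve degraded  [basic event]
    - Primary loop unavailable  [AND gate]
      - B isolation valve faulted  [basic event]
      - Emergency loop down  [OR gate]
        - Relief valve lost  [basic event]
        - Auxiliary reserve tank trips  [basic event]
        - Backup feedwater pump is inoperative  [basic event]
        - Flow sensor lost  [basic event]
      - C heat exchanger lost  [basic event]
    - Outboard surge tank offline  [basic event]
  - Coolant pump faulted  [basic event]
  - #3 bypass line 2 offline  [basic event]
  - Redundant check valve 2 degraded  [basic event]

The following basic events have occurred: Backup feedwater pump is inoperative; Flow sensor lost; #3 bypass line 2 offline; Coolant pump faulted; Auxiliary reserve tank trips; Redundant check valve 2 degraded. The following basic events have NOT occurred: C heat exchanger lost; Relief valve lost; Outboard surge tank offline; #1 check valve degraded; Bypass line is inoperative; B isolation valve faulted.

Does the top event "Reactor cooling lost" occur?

No

Secondary loop lost [OR]: Bypass line is inoperative=not, #1 check valve degraded=not → no input occurs → does not occur.
Emergency loop down [OR]: Relief valve lost=not, Auxiliary reserve tank trips=occurs, Backup feedwater pump is inoperative=occurs, Flow sensor lost=occurs → at least one input occurs → occurs.
Primary loop unavailable [AND]: B isolation valve faulted=not, Emergency loop down=occurs, C heat exchanger lost=not → not all inputs occur → does not occur.
Recirculation branch lost [OR]: Secondary loop lost=not, Primary loop unavailable=not, Outboard surge tank offline=not → no input occurs → does not occur.
Reactor cooling lost [AND]: Recirculation branch lost=not, Coolant pump faulted=occurs, #3 bypass line 2 offline=occurs, Redundant check valve 2 degraded=occurs → not all inputs occur → does not occur.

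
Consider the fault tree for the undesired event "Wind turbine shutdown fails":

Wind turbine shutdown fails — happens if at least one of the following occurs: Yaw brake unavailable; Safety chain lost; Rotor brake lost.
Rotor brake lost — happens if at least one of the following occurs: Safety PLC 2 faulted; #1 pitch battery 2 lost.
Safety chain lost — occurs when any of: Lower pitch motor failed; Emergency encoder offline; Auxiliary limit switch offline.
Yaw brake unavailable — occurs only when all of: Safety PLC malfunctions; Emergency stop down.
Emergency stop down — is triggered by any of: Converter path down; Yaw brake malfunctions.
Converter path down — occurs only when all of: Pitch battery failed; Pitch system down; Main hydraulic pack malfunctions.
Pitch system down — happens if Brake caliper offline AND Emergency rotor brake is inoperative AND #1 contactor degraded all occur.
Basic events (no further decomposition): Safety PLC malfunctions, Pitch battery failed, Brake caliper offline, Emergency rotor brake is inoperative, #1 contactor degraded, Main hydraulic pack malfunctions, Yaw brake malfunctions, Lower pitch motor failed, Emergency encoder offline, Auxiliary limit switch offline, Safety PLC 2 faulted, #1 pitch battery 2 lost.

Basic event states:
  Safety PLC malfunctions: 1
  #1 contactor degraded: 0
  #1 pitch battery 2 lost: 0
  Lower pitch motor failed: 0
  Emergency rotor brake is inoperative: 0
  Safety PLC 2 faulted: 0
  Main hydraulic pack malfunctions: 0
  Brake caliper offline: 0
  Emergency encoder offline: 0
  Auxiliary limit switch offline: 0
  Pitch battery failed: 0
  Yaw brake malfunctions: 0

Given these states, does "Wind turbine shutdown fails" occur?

No

Pitch system down [AND]: Brake caliper offline=not, Emergency rotor brake is inoperative=not, #1 contactor degraded=not → not all inputs occur → does not occur.
Converter path down [AND]: Pitch battery failed=not, Pitch system down=not, Main hydraulic pack malfunctions=not → not all inputs occur → does not occur.
Emergency stop down [OR]: Converter path down=not, Yaw brake malfunctions=not → no input occurs → does not occur.
Yaw brake unavailable [AND]: Safety PLC malfunctions=occurs, Emergency stop down=not → not all inputs occur → does not occur.
Safety chain lost [OR]: Lower pitch motor failed=not, Emergency encoder offline=not, Auxiliary limit switch offline=not → no input occurs → does not occur.
Rotor brake lost [OR]: Safety PLC 2 faulted=not, #1 pitch battery 2 lost=not → no input occurs → does not occur.
Wind turbine shutdown fails [OR]: Yaw brake unavailable=not, Safety chain lost=not, Rotor brake lost=not → no input occurs → does not occur.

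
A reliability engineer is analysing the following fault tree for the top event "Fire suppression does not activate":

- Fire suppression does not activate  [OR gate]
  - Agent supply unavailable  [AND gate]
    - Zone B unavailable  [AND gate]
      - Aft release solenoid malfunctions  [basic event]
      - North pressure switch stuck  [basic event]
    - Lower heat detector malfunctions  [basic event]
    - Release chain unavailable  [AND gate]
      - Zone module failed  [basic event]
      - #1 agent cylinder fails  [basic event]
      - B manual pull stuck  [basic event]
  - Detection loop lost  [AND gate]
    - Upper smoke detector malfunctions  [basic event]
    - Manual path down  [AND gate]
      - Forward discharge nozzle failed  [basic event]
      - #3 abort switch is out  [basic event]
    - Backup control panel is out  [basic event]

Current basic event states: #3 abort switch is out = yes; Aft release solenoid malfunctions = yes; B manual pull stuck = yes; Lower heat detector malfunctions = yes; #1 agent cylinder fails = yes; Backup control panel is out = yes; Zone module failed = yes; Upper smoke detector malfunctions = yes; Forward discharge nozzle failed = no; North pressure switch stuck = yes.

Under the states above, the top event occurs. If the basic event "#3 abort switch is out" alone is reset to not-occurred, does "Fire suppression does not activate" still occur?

Counterfactual: set "#3 abort switch is out" to not occurred.
Zone B unavailable [AND]: Aft release solenoid malfunctions=occurs, North pressure switch stuck=occurs → all inputs occur → occurs.
Release chain unavailable [AND]: Zone module failed=occurs, #1 agent cylinder fails=occurs, B manual pull stuck=occurs → all inputs occur → occurs.
Agent supply unavailable [AND]: Zone B unavailable=occurs, Lower heat detector malfunctions=occurs, Release chain unavailable=occurs → all inputs occur → occurs.
Manual path down [AND]: Forward discharge nozzle failed=not, #3 abort switch is out=not → not all inputs occur → does not occur.
Detection loop lost [AND]: Upper smoke detector malfunctions=occurs, Manual path down=not, Backup control panel is out=occurs → not all inputs occur → does not occur.
Fire suppression does not activate [OR]: Agent supply unavailable=occurs, Detection loop lost=not → at least one input occurs → occurs.

Yes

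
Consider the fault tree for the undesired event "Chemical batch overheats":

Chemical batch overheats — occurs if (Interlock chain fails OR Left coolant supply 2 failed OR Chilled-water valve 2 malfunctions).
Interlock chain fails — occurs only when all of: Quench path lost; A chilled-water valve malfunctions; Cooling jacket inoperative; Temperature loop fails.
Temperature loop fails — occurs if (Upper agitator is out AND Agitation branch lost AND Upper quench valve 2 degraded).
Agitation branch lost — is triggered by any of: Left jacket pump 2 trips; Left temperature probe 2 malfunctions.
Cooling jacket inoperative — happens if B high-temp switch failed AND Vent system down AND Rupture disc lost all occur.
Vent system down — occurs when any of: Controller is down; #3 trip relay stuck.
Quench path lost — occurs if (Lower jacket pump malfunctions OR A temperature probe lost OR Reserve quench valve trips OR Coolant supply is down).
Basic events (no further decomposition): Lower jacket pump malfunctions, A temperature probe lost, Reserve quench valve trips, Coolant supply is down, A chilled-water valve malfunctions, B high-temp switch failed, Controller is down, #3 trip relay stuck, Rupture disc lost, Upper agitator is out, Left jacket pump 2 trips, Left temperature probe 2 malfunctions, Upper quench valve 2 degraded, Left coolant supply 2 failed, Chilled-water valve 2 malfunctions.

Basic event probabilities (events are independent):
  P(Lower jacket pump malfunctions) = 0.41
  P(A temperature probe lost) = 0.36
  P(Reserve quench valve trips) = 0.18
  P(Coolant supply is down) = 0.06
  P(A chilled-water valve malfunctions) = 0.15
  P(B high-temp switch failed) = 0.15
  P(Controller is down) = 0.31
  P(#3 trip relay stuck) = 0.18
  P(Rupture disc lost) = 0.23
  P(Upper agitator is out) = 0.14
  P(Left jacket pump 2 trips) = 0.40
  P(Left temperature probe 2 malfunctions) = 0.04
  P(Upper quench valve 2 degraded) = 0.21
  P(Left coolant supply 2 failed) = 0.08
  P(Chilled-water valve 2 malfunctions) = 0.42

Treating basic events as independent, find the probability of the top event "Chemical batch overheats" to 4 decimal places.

P(Quench path lost) [OR] = 1 − (1−0.41) × (1−0.36) × (1−0.18) × (1−0.06) = 0.708946
P(Vent system down) [OR] = 1 − (1−0.31) × (1−0.18) = 0.434200
P(Cooling jacket inoperative) [AND] = 0.15 × 0.434200 × 0.23 = 0.014980
P(Agitation branch lost) [OR] = 1 − (1−0.40) × (1−0.04) = 0.424000
P(Temperature loop fails) [AND] = 0.14 × 0.424000 × 0.21 = 0.012466
P(Interlock chain fails) [AND] = 0.708946 × 0.15 × 0.014980 × 0.012466 = 0.000020
P(Chemical batch overheats) [OR] = 1 − (1−0.000020) × (1−0.08) × (1−0.42) = 0.466411
Rounded to 4 decimal places: P(Chemical batch overheats) ≈ 0.4664.

0.4664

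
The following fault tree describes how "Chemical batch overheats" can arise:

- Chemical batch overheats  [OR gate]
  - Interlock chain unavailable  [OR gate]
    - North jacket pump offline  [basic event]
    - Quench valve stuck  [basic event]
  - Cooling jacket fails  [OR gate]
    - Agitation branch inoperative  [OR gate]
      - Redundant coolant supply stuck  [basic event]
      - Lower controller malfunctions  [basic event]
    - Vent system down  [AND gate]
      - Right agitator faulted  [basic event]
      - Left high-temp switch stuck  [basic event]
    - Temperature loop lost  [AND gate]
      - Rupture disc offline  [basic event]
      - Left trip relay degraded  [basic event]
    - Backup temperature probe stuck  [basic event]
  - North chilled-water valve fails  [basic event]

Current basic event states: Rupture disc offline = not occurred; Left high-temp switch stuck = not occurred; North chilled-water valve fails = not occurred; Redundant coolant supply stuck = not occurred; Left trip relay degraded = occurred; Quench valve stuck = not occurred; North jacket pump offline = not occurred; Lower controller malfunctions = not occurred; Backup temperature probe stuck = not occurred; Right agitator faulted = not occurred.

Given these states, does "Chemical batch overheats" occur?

Interlock chain unavailable [OR]: North jacket pump offline=not, Quench valve stuck=not → no input occurs → does not occur.
Agitation branch inoperative [OR]: Redundant coolant supply stuck=not, Lower controller malfunctions=not → no input occurs → does not occur.
Vent system down [AND]: Right agitator faulted=not, Left high-temp switch stuck=not → not all inputs occur → does not occur.
Temperature loop lost [AND]: Rupture disc offline=not, Left trip relay degraded=occurs → not all inputs occur → does not occur.
Cooling jacket fails [OR]: Agitation branch inoperative=not, Vent system down=not, Temperature loop lost=not, Backup temperature probe stuck=not → no input occurs → does not occur.
Chemical batch overheats [OR]: Interlock chain unavailable=not, Cooling jacket fails=not, North chilled-water valve fails=not → no input occurs → does not occur.

No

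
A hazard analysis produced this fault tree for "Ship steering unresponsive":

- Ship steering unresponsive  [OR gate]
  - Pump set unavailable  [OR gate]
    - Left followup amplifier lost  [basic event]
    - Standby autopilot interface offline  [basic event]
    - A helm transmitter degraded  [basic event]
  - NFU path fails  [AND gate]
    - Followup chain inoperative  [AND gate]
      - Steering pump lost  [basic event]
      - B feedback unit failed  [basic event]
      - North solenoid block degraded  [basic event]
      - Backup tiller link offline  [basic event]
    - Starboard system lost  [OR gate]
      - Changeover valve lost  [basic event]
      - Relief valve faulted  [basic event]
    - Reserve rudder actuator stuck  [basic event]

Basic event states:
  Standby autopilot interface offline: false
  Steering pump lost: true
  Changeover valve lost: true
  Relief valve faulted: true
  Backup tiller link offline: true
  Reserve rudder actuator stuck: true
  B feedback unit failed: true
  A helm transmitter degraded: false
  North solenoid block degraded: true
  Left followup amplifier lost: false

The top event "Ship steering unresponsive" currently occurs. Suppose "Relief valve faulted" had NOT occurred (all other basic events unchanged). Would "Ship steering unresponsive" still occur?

Yes

Counterfactual: set "Relief valve faulted" to not occurred.
Pump set unavailable [OR]: Left followup amplifier lost=not, Standby autopilot interface offline=not, A helm transmitter degraded=not → no input occurs → does not occur.
Followup chain inoperative [AND]: Steering pump lost=occurs, B feedback unit failed=occurs, North solenoid block degraded=occurs, Backup tiller link offline=occurs → all inputs occur → occurs.
Starboard system lost [OR]: Changeover valve lost=occurs, Relief valve faulted=not → at least one input occurs → occurs.
NFU path fails [AND]: Followup chain inoperative=occurs, Starboard system lost=occurs, Reserve rudder actuator stuck=occurs → all inputs occur → occurs.
Ship steering unresponsive [OR]: Pump set unavailable=not, NFU path fails=occurs → at least one input occurs → occurs.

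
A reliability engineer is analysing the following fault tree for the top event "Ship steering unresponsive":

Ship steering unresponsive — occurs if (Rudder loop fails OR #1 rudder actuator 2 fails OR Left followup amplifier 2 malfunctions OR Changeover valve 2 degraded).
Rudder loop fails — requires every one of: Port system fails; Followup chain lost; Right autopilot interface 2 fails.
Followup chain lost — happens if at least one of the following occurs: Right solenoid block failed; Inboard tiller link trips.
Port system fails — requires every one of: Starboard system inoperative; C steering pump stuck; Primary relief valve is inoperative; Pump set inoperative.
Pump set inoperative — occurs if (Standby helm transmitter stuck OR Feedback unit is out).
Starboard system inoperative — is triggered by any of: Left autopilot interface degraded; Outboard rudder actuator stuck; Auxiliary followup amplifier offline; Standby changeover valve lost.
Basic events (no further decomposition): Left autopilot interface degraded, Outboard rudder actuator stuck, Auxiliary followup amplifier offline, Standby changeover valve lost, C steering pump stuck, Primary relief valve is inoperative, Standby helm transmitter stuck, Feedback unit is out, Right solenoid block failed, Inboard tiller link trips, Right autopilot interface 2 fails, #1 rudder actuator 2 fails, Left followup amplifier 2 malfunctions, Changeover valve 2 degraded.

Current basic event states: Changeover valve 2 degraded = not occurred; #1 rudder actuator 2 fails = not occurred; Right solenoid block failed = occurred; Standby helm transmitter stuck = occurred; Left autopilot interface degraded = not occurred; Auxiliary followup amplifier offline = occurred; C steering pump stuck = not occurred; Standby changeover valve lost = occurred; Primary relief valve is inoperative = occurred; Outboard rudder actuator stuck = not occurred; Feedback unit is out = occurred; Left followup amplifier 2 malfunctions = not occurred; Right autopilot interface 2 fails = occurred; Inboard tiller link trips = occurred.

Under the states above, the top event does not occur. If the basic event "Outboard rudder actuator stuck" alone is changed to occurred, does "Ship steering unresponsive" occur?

No

Counterfactual: set "Outboard rudder actuator stuck" to occurred.
Starboard system inoperative [OR]: Left autopilot interface degraded=not, Outboard rudder actuator stuck=occurs, Auxiliary followup amplifier offline=occurs, Standby changeover valve lost=occurs → at least one input occurs → occurs.
Pump set inoperative [OR]: Standby helm transmitter stuck=occurs, Feedback unit is out=occurs → at least one input occurs → occurs.
Port system fails [AND]: Starboard system inoperative=occurs, C steering pump stuck=not, Primary relief valve is inoperative=occurs, Pump set inoperative=occurs → not all inputs occur → does not occur.
Followup chain lost [OR]: Right solenoid block failed=occurs, Inboard tiller link trips=occurs → at least one input occurs → occurs.
Rudder loop fails [AND]: Port system fails=not, Followup chain lost=occurs, Right autopilot interface 2 fails=occurs → not all inputs occur → does not occur.
Ship steering unresponsive [OR]: Rudder loop fails=not, #1 rudder actuator 2 fails=not, Left followup amplifier 2 malfunctions=not, Changeover valve 2 degraded=not → no input occurs → does not occur.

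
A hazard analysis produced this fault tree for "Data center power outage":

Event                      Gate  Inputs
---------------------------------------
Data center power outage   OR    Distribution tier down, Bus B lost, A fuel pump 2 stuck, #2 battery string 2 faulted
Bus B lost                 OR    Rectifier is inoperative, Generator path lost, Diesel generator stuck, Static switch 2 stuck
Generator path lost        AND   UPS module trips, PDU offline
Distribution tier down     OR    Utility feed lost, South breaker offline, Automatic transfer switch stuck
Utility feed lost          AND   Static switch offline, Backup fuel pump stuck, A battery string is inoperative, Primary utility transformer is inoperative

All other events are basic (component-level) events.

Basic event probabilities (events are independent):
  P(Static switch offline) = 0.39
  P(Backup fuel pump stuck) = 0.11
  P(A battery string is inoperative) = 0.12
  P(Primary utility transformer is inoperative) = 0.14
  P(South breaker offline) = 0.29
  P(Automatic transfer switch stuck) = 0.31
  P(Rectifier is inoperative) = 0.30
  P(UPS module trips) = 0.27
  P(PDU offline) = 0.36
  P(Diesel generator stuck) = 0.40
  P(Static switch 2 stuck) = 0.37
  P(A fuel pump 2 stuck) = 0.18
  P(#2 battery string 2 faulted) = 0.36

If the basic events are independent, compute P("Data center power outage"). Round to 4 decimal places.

0.9386

P(Utility feed lost) [AND] = 0.39 × 0.11 × 0.12 × 0.14 = 0.000721
P(Distribution tier down) [OR] = 1 − (1−0.000721) × (1−0.29) × (1−0.31) = 0.510453
P(Generator path lost) [AND] = 0.27 × 0.36 = 0.097200
P(Bus B lost) [OR] = 1 − (1−0.30) × (1−0.097200) × (1−0.40) × (1−0.37) = 0.761119
P(Data center power outage) [OR] = 1 − (1−0.510453) × (1−0.761119) × (1−0.18) × (1−0.36) = 0.938628
Rounded to 4 decimal places: P(Data center power outage) ≈ 0.9386.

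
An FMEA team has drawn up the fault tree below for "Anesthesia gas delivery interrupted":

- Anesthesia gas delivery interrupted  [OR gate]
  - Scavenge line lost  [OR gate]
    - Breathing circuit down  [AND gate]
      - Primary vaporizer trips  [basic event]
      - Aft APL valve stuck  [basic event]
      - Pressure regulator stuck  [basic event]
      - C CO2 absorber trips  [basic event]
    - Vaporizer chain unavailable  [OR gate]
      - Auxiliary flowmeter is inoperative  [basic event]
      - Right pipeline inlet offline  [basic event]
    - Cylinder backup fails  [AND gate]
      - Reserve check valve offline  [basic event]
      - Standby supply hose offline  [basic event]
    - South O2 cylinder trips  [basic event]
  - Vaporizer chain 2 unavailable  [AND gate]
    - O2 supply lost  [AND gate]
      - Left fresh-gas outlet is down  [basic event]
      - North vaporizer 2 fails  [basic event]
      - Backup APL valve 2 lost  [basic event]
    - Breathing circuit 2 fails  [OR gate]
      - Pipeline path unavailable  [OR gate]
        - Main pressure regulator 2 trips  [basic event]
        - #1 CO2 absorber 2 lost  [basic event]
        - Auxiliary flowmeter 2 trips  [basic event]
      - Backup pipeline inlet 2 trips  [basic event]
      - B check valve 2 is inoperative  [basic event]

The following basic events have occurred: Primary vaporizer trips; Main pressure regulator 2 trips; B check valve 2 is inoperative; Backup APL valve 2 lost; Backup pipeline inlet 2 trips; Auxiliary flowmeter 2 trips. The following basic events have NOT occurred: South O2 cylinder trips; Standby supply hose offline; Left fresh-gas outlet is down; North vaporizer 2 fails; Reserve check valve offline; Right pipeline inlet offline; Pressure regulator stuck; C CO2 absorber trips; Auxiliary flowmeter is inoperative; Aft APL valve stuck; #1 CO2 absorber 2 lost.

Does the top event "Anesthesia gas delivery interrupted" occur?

No

Breathing circuit down [AND]: Primary vaporizer trips=occurs, Aft APL valve stuck=not, Pressure regulator stuck=not, C CO2 absorber trips=not → not all inputs occur → does not occur.
Vaporizer chain unavailable [OR]: Auxiliary flowmeter is inoperative=not, Right pipeline inlet offline=not → no input occurs → does not occur.
Cylinder backup fails [AND]: Reserve check valve offline=not, Standby supply hose offline=not → not all inputs occur → does not occur.
Scavenge line lost [OR]: Breathing circuit down=not, Vaporizer chain unavailable=not, Cylinder backup fails=not, South O2 cylinder trips=not → no input occurs → does not occur.
O2 supply lost [AND]: Left fresh-gas outlet is down=not, North vaporizer 2 fails=not, Backup APL valve 2 lost=occurs → not all inputs occur → does not occur.
Pipeline path unavailable [OR]: Main pressure regulator 2 trips=occurs, #1 CO2 absorber 2 lost=not, Auxiliary flowmeter 2 trips=occurs → at least one input occurs → occurs.
Breathing circuit 2 fails [OR]: Pipeline path unavailable=occurs, Backup pipeline inlet 2 trips=occurs, B check valve 2 is inoperative=occurs → at least one input occurs → occurs.
Vaporizer chain 2 unavailable [AND]: O2 supply lost=not, Breathing circuit 2 fails=occurs → not all inputs occur → does not occur.
Anesthesia gas delivery interrupted [OR]: Scavenge line lost=not, Vaporizer chain 2 unavailable=not → no input occurs → does not occur.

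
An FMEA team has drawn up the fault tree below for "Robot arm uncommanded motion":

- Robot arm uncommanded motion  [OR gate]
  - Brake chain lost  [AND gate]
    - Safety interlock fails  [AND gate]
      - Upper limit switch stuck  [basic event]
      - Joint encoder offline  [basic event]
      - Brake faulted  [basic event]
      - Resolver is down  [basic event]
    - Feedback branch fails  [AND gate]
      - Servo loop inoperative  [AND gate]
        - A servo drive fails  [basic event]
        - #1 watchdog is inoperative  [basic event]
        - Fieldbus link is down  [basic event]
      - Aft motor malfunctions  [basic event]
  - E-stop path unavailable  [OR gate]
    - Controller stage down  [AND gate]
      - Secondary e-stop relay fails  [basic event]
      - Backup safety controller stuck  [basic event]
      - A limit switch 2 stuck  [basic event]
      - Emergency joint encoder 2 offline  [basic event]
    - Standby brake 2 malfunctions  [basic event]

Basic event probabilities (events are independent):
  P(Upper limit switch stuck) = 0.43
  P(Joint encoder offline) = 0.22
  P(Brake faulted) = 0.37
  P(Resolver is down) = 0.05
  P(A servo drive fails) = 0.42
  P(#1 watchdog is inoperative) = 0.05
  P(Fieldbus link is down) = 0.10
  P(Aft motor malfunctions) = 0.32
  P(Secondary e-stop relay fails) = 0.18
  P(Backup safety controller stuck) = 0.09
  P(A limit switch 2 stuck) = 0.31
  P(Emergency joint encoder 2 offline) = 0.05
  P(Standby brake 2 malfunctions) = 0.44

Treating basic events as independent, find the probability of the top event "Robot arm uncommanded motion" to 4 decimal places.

P(Safety interlock fails) [AND] = 0.43 × 0.22 × 0.37 × 0.05 = 0.001750
P(Servo loop inoperative) [AND] = 0.42 × 0.05 × 0.10 = 0.002100
P(Feedback branch fails) [AND] = 0.002100 × 0.32 = 0.000672
P(Brake chain lost) [AND] = 0.001750 × 0.000672 = 0.000001
P(Controller stage down) [AND] = 0.18 × 0.09 × 0.31 × 0.05 = 0.000251
P(E-stop path unavailable) [OR] = 1 − (1−0.000251) × (1−0.44) = 0.440141
P(Robot arm uncommanded motion) [OR] = 1 − (1−0.000001) × (1−0.440141) = 0.440142
Rounded to 4 decimal places: P(Robot arm uncommanded motion) ≈ 0.4401.

0.4401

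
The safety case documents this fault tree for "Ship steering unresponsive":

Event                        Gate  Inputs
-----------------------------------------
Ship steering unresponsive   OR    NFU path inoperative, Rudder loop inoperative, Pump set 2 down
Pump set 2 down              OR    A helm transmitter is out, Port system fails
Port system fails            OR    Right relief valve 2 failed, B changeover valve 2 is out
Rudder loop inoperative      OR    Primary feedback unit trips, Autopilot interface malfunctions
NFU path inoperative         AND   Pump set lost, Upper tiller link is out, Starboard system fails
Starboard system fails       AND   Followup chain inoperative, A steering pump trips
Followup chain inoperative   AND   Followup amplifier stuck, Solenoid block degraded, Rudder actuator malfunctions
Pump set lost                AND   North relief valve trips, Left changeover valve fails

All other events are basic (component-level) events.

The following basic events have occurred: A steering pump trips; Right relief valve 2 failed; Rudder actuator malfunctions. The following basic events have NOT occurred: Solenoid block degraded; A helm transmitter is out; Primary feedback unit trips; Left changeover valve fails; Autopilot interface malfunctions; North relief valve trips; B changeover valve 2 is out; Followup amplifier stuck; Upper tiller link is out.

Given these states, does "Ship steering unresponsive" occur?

Yes

Pump set lost [AND]: North relief valve trips=not, Left changeover valve fails=not → not all inputs occur → does not occur.
Followup chain inoperative [AND]: Followup amplifier stuck=not, Solenoid block degraded=not, Rudder actuator malfunctions=occurs → not all inputs occur → does not occur.
Starboard system fails [AND]: Followup chain inoperative=not, A steering pump trips=occurs → not all inputs occur → does not occur.
NFU path inoperative [AND]: Pump set lost=not, Upper tiller link is out=not, Starboard system fails=not → not all inputs occur → does not occur.
Rudder loop inoperative [OR]: Primary feedback unit trips=not, Autopilot interface malfunctions=not → no input occurs → does not occur.
Port system fails [OR]: Right relief valve 2 failed=occurs, B changeover valve 2 is out=not → at least one input occurs → occurs.
Pump set 2 down [OR]: A helm transmitter is out=not, Port system fails=occurs → at least one input occurs → occurs.
Ship steering unresponsive [OR]: NFU path inoperative=not, Rudder loop inoperative=not, Pump set 2 down=occurs → at least one input occurs → occurs.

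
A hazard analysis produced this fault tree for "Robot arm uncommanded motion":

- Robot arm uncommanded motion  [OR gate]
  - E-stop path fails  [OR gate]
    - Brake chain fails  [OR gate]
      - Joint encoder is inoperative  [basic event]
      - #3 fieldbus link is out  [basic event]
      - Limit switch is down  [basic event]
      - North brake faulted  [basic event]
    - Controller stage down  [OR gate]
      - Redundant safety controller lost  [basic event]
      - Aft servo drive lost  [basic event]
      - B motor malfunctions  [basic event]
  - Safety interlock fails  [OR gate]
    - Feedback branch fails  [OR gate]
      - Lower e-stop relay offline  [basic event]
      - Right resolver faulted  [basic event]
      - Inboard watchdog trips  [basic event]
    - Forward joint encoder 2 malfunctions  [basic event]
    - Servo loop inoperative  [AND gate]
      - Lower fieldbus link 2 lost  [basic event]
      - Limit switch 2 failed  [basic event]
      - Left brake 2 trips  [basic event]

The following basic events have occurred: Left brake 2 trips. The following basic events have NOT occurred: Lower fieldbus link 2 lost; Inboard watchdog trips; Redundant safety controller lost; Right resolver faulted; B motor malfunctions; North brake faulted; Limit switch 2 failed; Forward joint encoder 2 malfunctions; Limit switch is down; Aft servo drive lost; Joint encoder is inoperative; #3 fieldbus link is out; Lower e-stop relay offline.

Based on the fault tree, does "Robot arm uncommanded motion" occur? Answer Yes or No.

Brake chain fails [OR]: Joint encoder is inoperative=not, #3 fieldbus link is out=not, Limit switch is down=not, North brake faulted=not → no input occurs → does not occur.
Controller stage down [OR]: Redundant safety controller lost=not, Aft servo drive lost=not, B motor malfunctions=not → no input occurs → does not occur.
E-stop path fails [OR]: Brake chain fails=not, Controller stage down=not → no input occurs → does not occur.
Feedback branch fails [OR]: Lower e-stop relay offline=not, Right resolver faulted=not, Inboard watchdog trips=not → no input occurs → does not occur.
Servo loop inoperative [AND]: Lower fieldbus link 2 lost=not, Limit switch 2 failed=not, Left brake 2 trips=occurs → not all inputs occur → does not occur.
Safety interlock fails [OR]: Feedback branch fails=not, Forward joint encoder 2 malfunctions=not, Servo loop inoperative=not → no input occurs → does not occur.
Robot arm uncommanded motion [OR]: E-stop path fails=not, Safety interlock fails=not → no input occurs → does not occur.

No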